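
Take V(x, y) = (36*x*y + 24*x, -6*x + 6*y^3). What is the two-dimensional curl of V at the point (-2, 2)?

66

∂V₂/∂x = -6
∂V₁/∂y = 36*x
Scalar curl = -36*x - 6
At (-2, 2): 66.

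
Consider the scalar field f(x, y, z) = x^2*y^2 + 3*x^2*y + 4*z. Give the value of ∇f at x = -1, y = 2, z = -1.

(-20, 7, 4)

∂f/∂x = 2*x*y^2 + 6*x*y
∂f/∂y = 2*x^2*y + 3*x^2
∂f/∂z = 4
∇f = (2*x*y^2 + 6*x*y, 2*x^2*y + 3*x^2, 4)
At (-1, 2, -1): (-20, 7, 4).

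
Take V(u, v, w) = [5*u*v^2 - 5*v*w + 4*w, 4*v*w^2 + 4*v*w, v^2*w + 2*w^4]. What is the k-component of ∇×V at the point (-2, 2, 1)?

45

(∇×V)_3 = ∂V₂/∂u − ∂V₁/∂v
= 0 − (10*u*v - 5*w)
= -10*u*v + 5*w
At (-2, 2, 1): 45.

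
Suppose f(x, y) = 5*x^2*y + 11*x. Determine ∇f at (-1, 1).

(1, 5)

∂f/∂x = 10*x*y + 11
∂f/∂y = 5*x^2
∇f = (10*x*y + 11, 5*x^2)
At (-1, 1): (1, 5).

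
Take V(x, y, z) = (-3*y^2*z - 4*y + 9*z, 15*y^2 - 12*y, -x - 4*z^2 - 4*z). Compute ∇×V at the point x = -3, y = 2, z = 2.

(∇×V)₁ = ∂V₃/∂y − ∂V₂/∂z = 0
(∇×V)₂ = ∂V₁/∂z − ∂V₃/∂x = -3*y^2 + 10
(∇×V)₃ = ∂V₂/∂x − ∂V₁/∂y = 6*y*z + 4
∇×V = (0, -3*y^2 + 10, 6*y*z + 4)
At (-3, 2, 2): (0, -2, 28).

(0, -2, 28)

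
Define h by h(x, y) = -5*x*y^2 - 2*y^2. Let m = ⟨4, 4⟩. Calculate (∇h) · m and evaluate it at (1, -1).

36

∂h/∂x = -5*y^2
∂h/∂y = -10*x*y - 4*y
∇h at (1, -1) = (-5, 14)
∇h · m = (-5)(4) + (14)(4) = 36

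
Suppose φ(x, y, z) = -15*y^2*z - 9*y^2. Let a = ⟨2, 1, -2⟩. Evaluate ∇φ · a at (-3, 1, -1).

42

∂φ/∂x = 0
∂φ/∂y = -30*y*z - 18*y
∂φ/∂z = -15*y^2
∇φ at (-3, 1, -1) = (0, 12, -15)
∇φ · a = (0)(2) + (12)(1) + (-15)(-2) = 42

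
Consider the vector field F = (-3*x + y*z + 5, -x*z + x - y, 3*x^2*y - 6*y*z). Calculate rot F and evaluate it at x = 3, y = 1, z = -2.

(42, -17, 5)

(∇×F)₁ = ∂F₃/∂y − ∂F₂/∂z = 3*x^2 + x - 6*z
(∇×F)₂ = ∂F₁/∂z − ∂F₃/∂x = -6*x*y + y
(∇×F)₃ = ∂F₂/∂x − ∂F₁/∂y = -2*z + 1
∇×F = (3*x^2 + x - 6*z, -6*x*y + y, -2*z + 1)
At (3, 1, -2): (42, -17, 5).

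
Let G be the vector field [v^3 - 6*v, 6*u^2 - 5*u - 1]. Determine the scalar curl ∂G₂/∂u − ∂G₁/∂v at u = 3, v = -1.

34

∂G₂/∂u = 12*u - 5
∂G₁/∂v = 3*v^2 - 6
Scalar curl = 12*u - 3*v^2 + 1
At (3, -1): 34.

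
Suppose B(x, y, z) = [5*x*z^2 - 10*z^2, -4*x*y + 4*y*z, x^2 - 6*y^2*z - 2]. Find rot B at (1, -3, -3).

(-96, 28, 12)

(∇×B)₁ = ∂B₃/∂y − ∂B₂/∂z = -12*y*z - 4*y
(∇×B)₂ = ∂B₁/∂z − ∂B₃/∂x = 10*x*z - 2*x - 20*z
(∇×B)₃ = ∂B₂/∂x − ∂B₁/∂y = -4*y
∇×B = (-12*y*z - 4*y, 10*x*z - 2*x - 20*z, -4*y)
At (1, -3, -3): (-96, 28, 12).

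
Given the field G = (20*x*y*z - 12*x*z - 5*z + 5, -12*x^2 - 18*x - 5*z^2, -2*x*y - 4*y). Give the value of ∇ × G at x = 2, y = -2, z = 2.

(∇×G)₁ = ∂G₃/∂y − ∂G₂/∂z = -2*x + 10*z - 4
(∇×G)₂ = ∂G₁/∂z − ∂G₃/∂x = 20*x*y - 12*x + 2*y - 5
(∇×G)₃ = ∂G₂/∂x − ∂G₁/∂y = -20*x*z - 24*x - 18
∇×G = (-2*x + 10*z - 4, 20*x*y - 12*x + 2*y - 5, -20*x*z - 24*x - 18)
At (2, -2, 2): (12, -113, -146).

(12, -113, -146)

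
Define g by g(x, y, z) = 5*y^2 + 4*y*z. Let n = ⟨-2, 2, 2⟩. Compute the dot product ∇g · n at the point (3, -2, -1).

∂g/∂x = 0
∂g/∂y = 10*y + 4*z
∂g/∂z = 4*y
∇g at (3, -2, -1) = (0, -24, -8)
∇g · n = (0)(-2) + (-24)(2) + (-8)(2) = -64

-64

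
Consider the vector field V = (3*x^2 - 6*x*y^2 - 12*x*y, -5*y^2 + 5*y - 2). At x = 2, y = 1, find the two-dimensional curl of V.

48

∂V₂/∂x = 0
∂V₁/∂y = -12*x*y - 12*x
Scalar curl = 12*x*y + 12*x
At (2, 1): 48.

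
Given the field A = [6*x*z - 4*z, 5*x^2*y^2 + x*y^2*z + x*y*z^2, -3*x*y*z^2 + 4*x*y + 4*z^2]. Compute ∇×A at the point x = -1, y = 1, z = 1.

(∇×A)₁ = ∂A₃/∂y − ∂A₂/∂z = -x*y^2 - 2*x*y*z - 3*x*z^2 + 4*x
(∇×A)₂ = ∂A₁/∂z − ∂A₃/∂x = 6*x + 3*y*z^2 - 4*y - 4
(∇×A)₃ = ∂A₂/∂x − ∂A₁/∂y = 10*x*y^2 + y^2*z + y*z^2
∇×A = (-x*y^2 - 2*x*y*z - 3*x*z^2 + 4*x, 6*x + 3*y*z^2 - 4*y - 4, 10*x*y^2 + y^2*z + y*z^2)
At (-1, 1, 1): (2, -11, -8).

(2, -11, -8)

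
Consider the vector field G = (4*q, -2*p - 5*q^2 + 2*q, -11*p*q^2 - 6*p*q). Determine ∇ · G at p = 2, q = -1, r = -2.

12

∂G₁/∂p = 0
∂G₂/∂q = -10*q + 2
∂G₃/∂r = 0
∇·G = -10*q + 2
At (2, -1, -2): 12.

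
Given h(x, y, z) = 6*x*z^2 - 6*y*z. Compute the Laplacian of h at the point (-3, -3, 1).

∂²h/∂x² = 0
∂²h/∂y² = 0
∂²h/∂z² = 12*x
∇²h = 12*x
At (-3, -3, 1): -36.

-36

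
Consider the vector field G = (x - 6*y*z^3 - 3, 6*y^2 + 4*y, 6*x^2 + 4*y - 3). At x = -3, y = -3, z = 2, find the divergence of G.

∂G₁/∂x = 1
∂G₂/∂y = 12*y + 4
∂G₃/∂z = 0
∇·G = 12*y + 5
At (-3, -3, 2): -31.

-31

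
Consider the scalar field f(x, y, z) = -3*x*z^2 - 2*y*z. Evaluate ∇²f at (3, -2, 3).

-18

∂²f/∂x² = 0
∂²f/∂y² = 0
∂²f/∂z² = -6*x
∇²f = -6*x
At (3, -2, 3): -18.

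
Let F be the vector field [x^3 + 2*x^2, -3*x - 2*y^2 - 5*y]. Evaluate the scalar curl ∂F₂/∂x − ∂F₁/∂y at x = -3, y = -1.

∂F₂/∂x = -3
∂F₁/∂y = 0
Scalar curl = -3
At (-3, -1): -3.

-3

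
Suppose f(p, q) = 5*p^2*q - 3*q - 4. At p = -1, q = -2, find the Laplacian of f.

∂²f/∂p² = 10*q
∂²f/∂q² = 0
∇²f = 10*q
At (-1, -2): -20.

-20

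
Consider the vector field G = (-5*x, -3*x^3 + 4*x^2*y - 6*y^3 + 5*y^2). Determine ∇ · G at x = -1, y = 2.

-53

∂G₁/∂x = -5
∂G₂/∂y = 4*x^2 - 18*y^2 + 10*y
∇·G = 4*x^2 - 18*y^2 + 10*y - 5
At (-1, 2): -53.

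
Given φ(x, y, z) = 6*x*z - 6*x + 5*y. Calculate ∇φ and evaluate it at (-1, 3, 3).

∂φ/∂x = 6*z - 6
∂φ/∂y = 5
∂φ/∂z = 6*x
∇φ = (6*z - 6, 5, 6*x)
At (-1, 3, 3): (12, 5, -6).

(12, 5, -6)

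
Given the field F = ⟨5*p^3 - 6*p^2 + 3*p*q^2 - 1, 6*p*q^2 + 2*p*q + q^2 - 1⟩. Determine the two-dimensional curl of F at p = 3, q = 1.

∂F₂/∂p = 6*q^2 + 2*q
∂F₁/∂q = 6*p*q
Scalar curl = -6*p*q + 6*q^2 + 2*q
At (3, 1): -10.

-10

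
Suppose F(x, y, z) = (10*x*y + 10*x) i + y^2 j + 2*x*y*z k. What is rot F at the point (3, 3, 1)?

(∇×F)₁ = ∂F₃/∂y − ∂F₂/∂z = 2*x*z
(∇×F)₂ = ∂F₁/∂z − ∂F₃/∂x = -2*y*z
(∇×F)₃ = ∂F₂/∂x − ∂F₁/∂y = -10*x
∇×F = (2*x*z, -2*y*z, -10*x)
At (3, 3, 1): (6, -6, -30).

(6, -6, -30)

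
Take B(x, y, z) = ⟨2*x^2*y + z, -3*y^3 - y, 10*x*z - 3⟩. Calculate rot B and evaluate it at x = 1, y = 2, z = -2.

(0, 21, -2)

(∇×B)₁ = ∂B₃/∂y − ∂B₂/∂z = 0
(∇×B)₂ = ∂B₁/∂z − ∂B₃/∂x = -10*z + 1
(∇×B)₃ = ∂B₂/∂x − ∂B₁/∂y = -2*x^2
∇×B = (0, -10*z + 1, -2*x^2)
At (1, 2, -2): (0, 21, -2).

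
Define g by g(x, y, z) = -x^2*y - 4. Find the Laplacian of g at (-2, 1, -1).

∂²g/∂x² = -2*y
∂²g/∂y² = 0
∂²g/∂z² = 0
∇²g = -2*y
At (-2, 1, -1): -2.

-2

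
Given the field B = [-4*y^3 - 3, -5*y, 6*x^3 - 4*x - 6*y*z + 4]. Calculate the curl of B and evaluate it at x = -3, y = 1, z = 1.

(∇×B)₁ = ∂B₃/∂y − ∂B₂/∂z = -6*z
(∇×B)₂ = ∂B₁/∂z − ∂B₃/∂x = -18*x^2 + 4
(∇×B)₃ = ∂B₂/∂x − ∂B₁/∂y = 12*y^2
∇×B = (-6*z, -18*x^2 + 4, 12*y^2)
At (-3, 1, 1): (-6, -158, 12).

(-6, -158, 12)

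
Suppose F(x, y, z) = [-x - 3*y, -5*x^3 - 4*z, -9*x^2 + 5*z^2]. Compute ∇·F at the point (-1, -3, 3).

∂F₁/∂x = -1
∂F₂/∂y = 0
∂F₃/∂z = 10*z
∇·F = 10*z - 1
At (-1, -3, 3): 29.

29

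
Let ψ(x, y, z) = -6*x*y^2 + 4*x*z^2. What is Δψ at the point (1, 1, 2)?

-4

∂²ψ/∂x² = 0
∂²ψ/∂y² = -12*x
∂²ψ/∂z² = 8*x
∇²ψ = -4*x
At (1, 1, 2): -4.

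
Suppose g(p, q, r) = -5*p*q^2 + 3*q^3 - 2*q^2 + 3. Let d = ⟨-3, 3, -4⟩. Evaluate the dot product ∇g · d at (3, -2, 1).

372

∂g/∂p = -5*q^2
∂g/∂q = -10*p*q + 9*q^2 - 4*q
∂g/∂r = 0
∇g at (3, -2, 1) = (-20, 104, 0)
∇g · d = (-20)(-3) + (104)(3) + (0)(-4) = 372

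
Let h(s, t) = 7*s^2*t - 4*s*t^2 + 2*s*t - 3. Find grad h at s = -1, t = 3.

∂h/∂s = 14*s*t - 4*t^2 + 2*t
∂h/∂t = 7*s^2 - 8*s*t + 2*s
∇h = (14*s*t - 4*t^2 + 2*t, 7*s^2 - 8*s*t + 2*s)
At (-1, 3): (-72, 29).

(-72, 29)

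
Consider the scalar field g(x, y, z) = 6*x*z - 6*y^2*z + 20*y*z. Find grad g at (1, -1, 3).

∂g/∂x = 6*z
∂g/∂y = -12*y*z + 20*z
∂g/∂z = 6*x - 6*y^2 + 20*y
∇g = (6*z, -12*y*z + 20*z, 6*x - 6*y^2 + 20*y)
At (1, -1, 3): (18, 96, -20).

(18, 96, -20)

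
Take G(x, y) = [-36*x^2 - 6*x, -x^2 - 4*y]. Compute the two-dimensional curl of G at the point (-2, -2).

4

∂G₂/∂x = -2*x
∂G₁/∂y = 0
Scalar curl = -2*x
At (-2, -2): 4.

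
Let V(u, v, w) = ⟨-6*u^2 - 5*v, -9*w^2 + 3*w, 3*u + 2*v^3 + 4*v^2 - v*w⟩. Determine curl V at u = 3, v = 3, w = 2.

(109, -3, 5)

(∇×V)₁ = ∂V₃/∂v − ∂V₂/∂w = 6*v^2 + 8*v + 17*w - 3
(∇×V)₂ = ∂V₁/∂w − ∂V₃/∂u = -3
(∇×V)₃ = ∂V₂/∂u − ∂V₁/∂v = 5
∇×V = (6*v^2 + 8*v + 17*w - 3, -3, 5)
At (3, 3, 2): (109, -3, 5).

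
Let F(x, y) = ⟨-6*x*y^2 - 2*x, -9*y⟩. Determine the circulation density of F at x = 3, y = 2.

72

∂F₂/∂x = 0
∂F₁/∂y = -12*x*y
Scalar curl = 12*x*y
At (3, 2): 72.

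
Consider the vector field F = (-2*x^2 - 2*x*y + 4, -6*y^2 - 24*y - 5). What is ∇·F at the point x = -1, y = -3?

22

∂F₁/∂x = -4*x - 2*y
∂F₂/∂y = -12*y - 24
∇·F = -4*x - 14*y - 24
At (-1, -3): 22.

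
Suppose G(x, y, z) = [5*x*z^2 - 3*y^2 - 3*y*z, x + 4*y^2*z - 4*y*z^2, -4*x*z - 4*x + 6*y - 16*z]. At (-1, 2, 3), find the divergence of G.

45

∂G₁/∂x = 5*z^2
∂G₂/∂y = 8*y*z - 4*z^2
∂G₃/∂z = -4*x - 16
∇·G = -4*x + 8*y*z + z^2 - 16
At (-1, 2, 3): 45.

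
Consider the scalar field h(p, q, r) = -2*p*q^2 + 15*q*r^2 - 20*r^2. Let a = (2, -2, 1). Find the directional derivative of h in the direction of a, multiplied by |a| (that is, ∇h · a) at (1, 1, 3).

-296

∂h/∂p = -2*q^2
∂h/∂q = -4*p*q + 15*r^2
∂h/∂r = 30*q*r - 40*r
∇h at (1, 1, 3) = (-2, 131, -30)
∇h · a = (-2)(2) + (131)(-2) + (-30)(1) = -296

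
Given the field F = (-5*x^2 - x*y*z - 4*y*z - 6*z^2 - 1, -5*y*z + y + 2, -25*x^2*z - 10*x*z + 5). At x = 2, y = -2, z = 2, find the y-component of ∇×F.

(∇×F)_2 = ∂F₁/∂z − ∂F₃/∂x
= -x*y - 4*y - 12*z − (-50*x*z - 10*z)
= -x*y + 50*x*z - 4*y - 2*z
At (2, -2, 2): 208.

208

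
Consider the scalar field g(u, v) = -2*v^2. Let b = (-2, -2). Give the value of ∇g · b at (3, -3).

-24

∂g/∂u = 0
∂g/∂v = -4*v
∇g at (3, -3) = (0, 12)
∇g · b = (0)(-2) + (12)(-2) = -24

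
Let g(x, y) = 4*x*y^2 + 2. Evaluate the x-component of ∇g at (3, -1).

4

(∇g)_1 = ∂g/∂x = 4*y^2
At (3, -1): 4.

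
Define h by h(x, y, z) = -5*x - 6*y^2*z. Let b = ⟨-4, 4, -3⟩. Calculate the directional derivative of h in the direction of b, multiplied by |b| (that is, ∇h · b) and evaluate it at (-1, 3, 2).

∂h/∂x = -5
∂h/∂y = -12*y*z
∂h/∂z = -6*y^2
∇h at (-1, 3, 2) = (-5, -72, -54)
∇h · b = (-5)(-4) + (-72)(4) + (-54)(-3) = -106

-106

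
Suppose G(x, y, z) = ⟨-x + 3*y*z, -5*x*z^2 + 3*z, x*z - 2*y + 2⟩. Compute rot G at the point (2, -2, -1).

(-25, -5, -2)

(∇×G)₁ = ∂G₃/∂y − ∂G₂/∂z = 10*x*z - 5
(∇×G)₂ = ∂G₁/∂z − ∂G₃/∂x = 3*y - z
(∇×G)₃ = ∂G₂/∂x − ∂G₁/∂y = -5*z^2 - 3*z
∇×G = (10*x*z - 5, 3*y - z, -5*z^2 - 3*z)
At (2, -2, -1): (-25, -5, -2).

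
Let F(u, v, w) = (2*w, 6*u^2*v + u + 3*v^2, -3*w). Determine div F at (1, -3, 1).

-15

∂F₁/∂u = 0
∂F₂/∂v = 6*u^2 + 6*v
∂F₃/∂w = -3
∇·F = 6*u^2 + 6*v - 3
At (1, -3, 1): -15.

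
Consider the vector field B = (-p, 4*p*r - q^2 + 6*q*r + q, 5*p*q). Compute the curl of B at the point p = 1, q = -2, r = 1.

(∇×B)₁ = ∂B₃/∂q − ∂B₂/∂r = p - 6*q
(∇×B)₂ = ∂B₁/∂r − ∂B₃/∂p = -5*q
(∇×B)₃ = ∂B₂/∂p − ∂B₁/∂q = 4*r
∇×B = (p - 6*q, -5*q, 4*r)
At (1, -2, 1): (13, 10, 4).

(13, 10, 4)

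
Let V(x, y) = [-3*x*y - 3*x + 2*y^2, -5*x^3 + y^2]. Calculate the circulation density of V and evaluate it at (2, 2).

∂V₂/∂x = -15*x^2
∂V₁/∂y = -3*x + 4*y
Scalar curl = -15*x^2 + 3*x - 4*y
At (2, 2): -62.

-62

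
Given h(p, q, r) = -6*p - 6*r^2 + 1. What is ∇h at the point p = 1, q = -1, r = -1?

(-6, 0, 12)

∂h/∂p = -6
∂h/∂q = 0
∂h/∂r = -12*r
∇h = (-6, 0, -12*r)
At (1, -1, -1): (-6, 0, 12).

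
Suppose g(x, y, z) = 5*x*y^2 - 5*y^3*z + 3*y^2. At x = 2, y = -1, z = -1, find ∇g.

∂g/∂x = 5*y^2
∂g/∂y = 10*x*y - 15*y^2*z + 6*y
∂g/∂z = -5*y^3
∇g = (5*y^2, 10*x*y - 15*y^2*z + 6*y, -5*y^3)
At (2, -1, -1): (5, -11, 5).

(5, -11, 5)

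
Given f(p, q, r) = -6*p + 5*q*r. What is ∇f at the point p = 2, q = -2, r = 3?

∂f/∂p = -6
∂f/∂q = 5*r
∂f/∂r = 5*q
∇f = (-6, 5*r, 5*q)
At (2, -2, 3): (-6, 15, -10).

(-6, 15, -10)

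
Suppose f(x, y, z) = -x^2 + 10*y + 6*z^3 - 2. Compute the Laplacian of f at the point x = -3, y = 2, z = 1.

∂²f/∂x² = -2
∂²f/∂y² = 0
∂²f/∂z² = 36*z
∇²f = 36*z - 2
At (-3, 2, 1): 34.

34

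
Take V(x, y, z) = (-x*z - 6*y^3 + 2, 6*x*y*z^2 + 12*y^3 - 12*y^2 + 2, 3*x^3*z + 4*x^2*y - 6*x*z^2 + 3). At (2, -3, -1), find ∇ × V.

(∇×V)₁ = ∂V₃/∂y − ∂V₂/∂z = 4*x^2 - 12*x*y*z
(∇×V)₂ = ∂V₁/∂z − ∂V₃/∂x = -9*x^2*z - 8*x*y - x + 6*z^2
(∇×V)₃ = ∂V₂/∂x − ∂V₁/∂y = 18*y^2 + 6*y*z^2
∇×V = (4*x^2 - 12*x*y*z, -9*x^2*z - 8*x*y - x + 6*z^2, 18*y^2 + 6*y*z^2)
At (2, -3, -1): (-56, 88, 144).

(-56, 88, 144)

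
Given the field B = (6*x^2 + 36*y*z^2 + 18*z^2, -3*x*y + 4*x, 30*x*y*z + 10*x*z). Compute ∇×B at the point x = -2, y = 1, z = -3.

(180, -204, -323)

(∇×B)₁ = ∂B₃/∂y − ∂B₂/∂z = 30*x*z
(∇×B)₂ = ∂B₁/∂z − ∂B₃/∂x = 42*y*z + 26*z
(∇×B)₃ = ∂B₂/∂x − ∂B₁/∂y = -3*y - 36*z^2 + 4
∇×B = (30*x*z, 42*y*z + 26*z, -3*y - 36*z^2 + 4)
At (-2, 1, -3): (180, -204, -323).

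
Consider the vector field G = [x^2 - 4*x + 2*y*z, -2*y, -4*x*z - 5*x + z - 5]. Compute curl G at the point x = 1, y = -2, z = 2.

(∇×G)₁ = ∂G₃/∂y − ∂G₂/∂z = 0
(∇×G)₂ = ∂G₁/∂z − ∂G₃/∂x = 2*y + 4*z + 5
(∇×G)₃ = ∂G₂/∂x − ∂G₁/∂y = -2*z
∇×G = (0, 2*y + 4*z + 5, -2*z)
At (1, -2, 2): (0, 9, -4).

(0, 9, -4)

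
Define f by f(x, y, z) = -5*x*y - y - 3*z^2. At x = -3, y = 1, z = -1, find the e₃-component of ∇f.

(∇f)_3 = ∂f/∂z = -6*z
At (-3, 1, -1): 6.

6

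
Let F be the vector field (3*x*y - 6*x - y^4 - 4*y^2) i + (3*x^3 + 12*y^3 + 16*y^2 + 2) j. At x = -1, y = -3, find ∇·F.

∂F₁/∂x = 3*y - 6
∂F₂/∂y = 36*y^2 + 32*y
∇·F = 36*y^2 + 35*y - 6
At (-1, -3): 213.

213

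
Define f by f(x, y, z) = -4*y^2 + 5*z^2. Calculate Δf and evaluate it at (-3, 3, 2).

∂²f/∂x² = 0
∂²f/∂y² = -8
∂²f/∂z² = 10
∇²f = 2
At (-3, 3, 2): 2.

2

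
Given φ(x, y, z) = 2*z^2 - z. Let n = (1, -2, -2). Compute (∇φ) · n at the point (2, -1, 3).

-22

∂φ/∂x = 0
∂φ/∂y = 0
∂φ/∂z = 4*z - 1
∇φ at (2, -1, 3) = (0, 0, 11)
∇φ · n = (0)(1) + (0)(-2) + (11)(-2) = -22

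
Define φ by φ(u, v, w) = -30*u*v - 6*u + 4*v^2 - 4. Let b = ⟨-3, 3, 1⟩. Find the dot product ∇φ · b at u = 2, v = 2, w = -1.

∂φ/∂u = -30*v - 6
∂φ/∂v = -30*u + 8*v
∂φ/∂w = 0
∇φ at (2, 2, -1) = (-66, -44, 0)
∇φ · b = (-66)(-3) + (-44)(3) + (0)(1) = 66

66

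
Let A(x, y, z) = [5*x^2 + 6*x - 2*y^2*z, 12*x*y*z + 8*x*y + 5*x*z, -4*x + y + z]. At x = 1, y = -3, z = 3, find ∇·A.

61

∂A₁/∂x = 10*x + 6
∂A₂/∂y = 12*x*z + 8*x
∂A₃/∂z = 1
∇·A = 12*x*z + 18*x + 7
At (1, -3, 3): 61.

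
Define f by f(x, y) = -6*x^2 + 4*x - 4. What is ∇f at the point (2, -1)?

∂f/∂x = -12*x + 4
∂f/∂y = 0
∇f = (-12*x + 4, 0)
At (2, -1): (-20, 0).

(-20, 0)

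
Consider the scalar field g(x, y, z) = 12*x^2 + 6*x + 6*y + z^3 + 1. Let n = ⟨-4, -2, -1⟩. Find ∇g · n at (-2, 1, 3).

∂g/∂x = 24*x + 6
∂g/∂y = 6
∂g/∂z = 3*z^2
∇g at (-2, 1, 3) = (-42, 6, 27)
∇g · n = (-42)(-4) + (6)(-2) + (27)(-1) = 129

129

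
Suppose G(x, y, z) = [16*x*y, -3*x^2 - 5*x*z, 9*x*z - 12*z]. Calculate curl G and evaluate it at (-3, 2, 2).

(-15, -18, 56)

(∇×G)₁ = ∂G₃/∂y − ∂G₂/∂z = 5*x
(∇×G)₂ = ∂G₁/∂z − ∂G₃/∂x = -9*z
(∇×G)₃ = ∂G₂/∂x − ∂G₁/∂y = -22*x - 5*z
∇×G = (5*x, -9*z, -22*x - 5*z)
At (-3, 2, 2): (-15, -18, 56).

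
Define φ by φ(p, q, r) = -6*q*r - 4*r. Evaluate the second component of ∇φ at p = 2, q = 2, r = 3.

(∇φ)_2 = ∂φ/∂q = -6*r
At (2, 2, 3): -18.

-18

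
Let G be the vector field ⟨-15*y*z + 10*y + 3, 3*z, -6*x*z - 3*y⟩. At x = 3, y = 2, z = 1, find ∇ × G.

(∇×G)₁ = ∂G₃/∂y − ∂G₂/∂z = -6
(∇×G)₂ = ∂G₁/∂z − ∂G₃/∂x = -15*y + 6*z
(∇×G)₃ = ∂G₂/∂x − ∂G₁/∂y = 15*z - 10
∇×G = (-6, -15*y + 6*z, 15*z - 10)
At (3, 2, 1): (-6, -24, 5).

(-6, -24, 5)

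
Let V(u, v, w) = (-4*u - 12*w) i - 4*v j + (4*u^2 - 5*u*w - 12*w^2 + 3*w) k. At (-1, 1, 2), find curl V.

(0, 6, 0)

(∇×V)₁ = ∂V₃/∂v − ∂V₂/∂w = 0
(∇×V)₂ = ∂V₁/∂w − ∂V₃/∂u = -8*u + 5*w - 12
(∇×V)₃ = ∂V₂/∂u − ∂V₁/∂v = 0
∇×V = (0, -8*u + 5*w - 12, 0)
At (-1, 1, 2): (0, 6, 0).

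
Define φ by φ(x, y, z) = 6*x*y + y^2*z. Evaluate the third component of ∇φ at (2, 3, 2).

(∇φ)_3 = ∂φ/∂z = y^2
At (2, 3, 2): 9.

9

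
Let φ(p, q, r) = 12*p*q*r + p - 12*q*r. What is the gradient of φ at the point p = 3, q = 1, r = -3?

(-35, -72, 24)

∂φ/∂p = 12*q*r + 1
∂φ/∂q = 12*p*r - 12*r
∂φ/∂r = 12*p*q - 12*q
∇φ = (12*q*r + 1, 12*p*r - 12*r, 12*p*q - 12*q)
At (3, 1, -3): (-35, -72, 24).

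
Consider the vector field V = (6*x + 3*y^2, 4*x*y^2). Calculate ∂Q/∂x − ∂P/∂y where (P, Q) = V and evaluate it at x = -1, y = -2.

∂V₂/∂x = 4*y^2
∂V₁/∂y = 6*y
Scalar curl = 4*y^2 - 6*y
At (-1, -2): 28.

28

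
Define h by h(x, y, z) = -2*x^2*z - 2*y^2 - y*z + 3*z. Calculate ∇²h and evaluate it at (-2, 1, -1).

∂²h/∂x² = -4*z
∂²h/∂y² = -4
∂²h/∂z² = 0
∇²h = -4*z - 4
At (-2, 1, -1): 0.

0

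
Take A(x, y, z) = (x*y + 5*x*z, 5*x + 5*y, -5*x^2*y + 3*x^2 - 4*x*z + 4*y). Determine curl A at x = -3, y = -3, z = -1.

(-41, 89, 8)

(∇×A)₁ = ∂A₃/∂y − ∂A₂/∂z = -5*x^2 + 4
(∇×A)₂ = ∂A₁/∂z − ∂A₃/∂x = 10*x*y - x + 4*z
(∇×A)₃ = ∂A₂/∂x − ∂A₁/∂y = -x + 5
∇×A = (-5*x^2 + 4, 10*x*y - x + 4*z, -x + 5)
At (-3, -3, -1): (-41, 89, 8).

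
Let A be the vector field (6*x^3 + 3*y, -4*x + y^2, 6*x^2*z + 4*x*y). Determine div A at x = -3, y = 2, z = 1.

220

∂A₁/∂x = 18*x^2
∂A₂/∂y = 2*y
∂A₃/∂z = 6*x^2
∇·A = 24*x^2 + 2*y
At (-3, 2, 1): 220.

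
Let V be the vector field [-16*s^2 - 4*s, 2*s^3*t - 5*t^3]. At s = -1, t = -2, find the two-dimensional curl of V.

∂V₂/∂s = 6*s^2*t
∂V₁/∂t = 0
Scalar curl = 6*s^2*t
At (-1, -2): -12.

-12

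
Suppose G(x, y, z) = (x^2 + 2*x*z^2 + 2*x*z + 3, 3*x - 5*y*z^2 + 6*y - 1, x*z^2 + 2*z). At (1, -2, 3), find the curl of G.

(∇×G)₁ = ∂G₃/∂y − ∂G₂/∂z = 10*y*z
(∇×G)₂ = ∂G₁/∂z − ∂G₃/∂x = 4*x*z + 2*x - z^2
(∇×G)₃ = ∂G₂/∂x − ∂G₁/∂y = 3
∇×G = (10*y*z, 4*x*z + 2*x - z^2, 3)
At (1, -2, 3): (-60, 5, 3).

(-60, 5, 3)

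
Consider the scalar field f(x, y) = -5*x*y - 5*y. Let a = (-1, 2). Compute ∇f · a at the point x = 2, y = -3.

-45

∂f/∂x = -5*y
∂f/∂y = -5*x - 5
∇f at (2, -3) = (15, -15)
∇f · a = (15)(-1) + (-15)(2) = -45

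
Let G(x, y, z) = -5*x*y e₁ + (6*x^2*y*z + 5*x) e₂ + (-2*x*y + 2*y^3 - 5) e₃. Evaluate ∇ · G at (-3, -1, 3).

∂G₁/∂x = -5*y
∂G₂/∂y = 6*x^2*z
∂G₃/∂z = 0
∇·G = 6*x^2*z - 5*y
At (-3, -1, 3): 167.

167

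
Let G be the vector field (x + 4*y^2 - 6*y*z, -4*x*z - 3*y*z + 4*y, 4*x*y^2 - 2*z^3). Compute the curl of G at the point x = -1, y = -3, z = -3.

(∇×G)₁ = ∂G₃/∂y − ∂G₂/∂z = 8*x*y + 4*x + 3*y
(∇×G)₂ = ∂G₁/∂z − ∂G₃/∂x = -4*y^2 - 6*y
(∇×G)₃ = ∂G₂/∂x − ∂G₁/∂y = -8*y + 2*z
∇×G = (8*x*y + 4*x + 3*y, -4*y^2 - 6*y, -8*y + 2*z)
At (-1, -3, -3): (11, -18, 18).

(11, -18, 18)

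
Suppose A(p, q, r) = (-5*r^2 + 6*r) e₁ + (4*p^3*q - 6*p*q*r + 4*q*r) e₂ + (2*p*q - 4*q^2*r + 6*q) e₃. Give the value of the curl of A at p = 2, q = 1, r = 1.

(10, -6, 42)

(∇×A)₁ = ∂A₃/∂q − ∂A₂/∂r = 6*p*q + 2*p - 8*q*r - 4*q + 6
(∇×A)₂ = ∂A₁/∂r − ∂A₃/∂p = -2*q - 10*r + 6
(∇×A)₃ = ∂A₂/∂p − ∂A₁/∂q = 12*p^2*q - 6*q*r
∇×A = (6*p*q + 2*p - 8*q*r - 4*q + 6, -2*q - 10*r + 6, 12*p^2*q - 6*q*r)
At (2, 1, 1): (10, -6, 42).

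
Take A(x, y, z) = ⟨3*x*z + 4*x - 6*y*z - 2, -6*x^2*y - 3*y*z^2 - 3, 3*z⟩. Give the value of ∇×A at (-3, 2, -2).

(∇×A)₁ = ∂A₃/∂y − ∂A₂/∂z = 6*y*z
(∇×A)₂ = ∂A₁/∂z − ∂A₃/∂x = 3*x - 6*y
(∇×A)₃ = ∂A₂/∂x − ∂A₁/∂y = -12*x*y + 6*z
∇×A = (6*y*z, 3*x - 6*y, -12*x*y + 6*z)
At (-3, 2, -2): (-24, -21, 60).

(-24, -21, 60)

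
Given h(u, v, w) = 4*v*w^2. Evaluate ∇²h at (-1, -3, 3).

∂²h/∂u² = 0
∂²h/∂v² = 0
∂²h/∂w² = 8*v
∇²h = 8*v
At (-1, -3, 3): -24.

-24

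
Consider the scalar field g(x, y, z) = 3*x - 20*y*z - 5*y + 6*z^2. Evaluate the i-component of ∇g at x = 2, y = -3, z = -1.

3

(∇g)_1 = ∂g/∂x = 3
At (2, -3, -1): 3.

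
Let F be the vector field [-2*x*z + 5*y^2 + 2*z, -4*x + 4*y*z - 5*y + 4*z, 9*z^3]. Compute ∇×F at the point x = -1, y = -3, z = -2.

(∇×F)₁ = ∂F₃/∂y − ∂F₂/∂z = -4*y - 4
(∇×F)₂ = ∂F₁/∂z − ∂F₃/∂x = -2*x + 2
(∇×F)₃ = ∂F₂/∂x − ∂F₁/∂y = -10*y - 4
∇×F = (-4*y - 4, -2*x + 2, -10*y - 4)
At (-1, -3, -2): (8, 4, 26).

(8, 4, 26)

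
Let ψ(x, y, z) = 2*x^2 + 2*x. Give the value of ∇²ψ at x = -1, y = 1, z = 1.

∂²ψ/∂x² = 4
∂²ψ/∂y² = 0
∂²ψ/∂z² = 0
∇²ψ = 4
At (-1, 1, 1): 4.

4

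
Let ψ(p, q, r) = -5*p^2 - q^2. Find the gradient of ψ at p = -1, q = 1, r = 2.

(10, -2, 0)

∂ψ/∂p = -10*p
∂ψ/∂q = -2*q
∂ψ/∂r = 0
∇ψ = (-10*p, -2*q, 0)
At (-1, 1, 2): (10, -2, 0).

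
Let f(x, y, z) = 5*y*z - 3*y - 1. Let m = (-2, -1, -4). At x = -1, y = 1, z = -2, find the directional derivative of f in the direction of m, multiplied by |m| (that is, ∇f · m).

-7

∂f/∂x = 0
∂f/∂y = 5*z - 3
∂f/∂z = 5*y
∇f at (-1, 1, -2) = (0, -13, 5)
∇f · m = (0)(-2) + (-13)(-1) + (5)(-4) = -7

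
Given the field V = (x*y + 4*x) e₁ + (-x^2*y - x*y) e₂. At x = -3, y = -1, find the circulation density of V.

∂V₂/∂x = -2*x*y - y
∂V₁/∂y = x
Scalar curl = -2*x*y - x - y
At (-3, -1): -2.

-2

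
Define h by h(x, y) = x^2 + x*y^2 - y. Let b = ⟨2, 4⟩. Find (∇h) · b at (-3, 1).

∂h/∂x = 2*x + y^2
∂h/∂y = 2*x*y - 1
∇h at (-3, 1) = (-5, -7)
∇h · b = (-5)(2) + (-7)(4) = -38

-38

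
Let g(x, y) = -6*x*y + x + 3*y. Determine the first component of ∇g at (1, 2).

(∇g)_1 = ∂g/∂x = -6*y + 1
At (1, 2): -11.

-11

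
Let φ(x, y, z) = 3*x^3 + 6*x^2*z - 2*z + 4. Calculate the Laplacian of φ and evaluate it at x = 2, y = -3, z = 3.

∂²φ/∂x² = 6*(3*x + 2*z)
∂²φ/∂y² = 0
∂²φ/∂z² = 0
∇²φ = 18*x + 12*z
At (2, -3, 3): 72.

72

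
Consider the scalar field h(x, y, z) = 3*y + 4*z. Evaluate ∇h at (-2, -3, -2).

(0, 3, 4)

∂h/∂x = 0
∂h/∂y = 3
∂h/∂z = 4
∇h = (0, 3, 4)
At (-2, -3, -2): (0, 3, 4).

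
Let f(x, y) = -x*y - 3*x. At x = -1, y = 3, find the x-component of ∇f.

(∇f)_1 = ∂f/∂x = -y - 3
At (-1, 3): -6.

-6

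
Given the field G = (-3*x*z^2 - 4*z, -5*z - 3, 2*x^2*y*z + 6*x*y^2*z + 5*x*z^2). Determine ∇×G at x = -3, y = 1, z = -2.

(41, -72, 0)

(∇×G)₁ = ∂G₃/∂y − ∂G₂/∂z = 2*x^2*z + 12*x*y*z + 5
(∇×G)₂ = ∂G₁/∂z − ∂G₃/∂x = -4*x*y*z - 6*x*z - 6*y^2*z - 5*z^2 - 4
(∇×G)₃ = ∂G₂/∂x − ∂G₁/∂y = 0
∇×G = (2*x^2*z + 12*x*y*z + 5, -4*x*y*z - 6*x*z - 6*y^2*z - 5*z^2 - 4, 0)
At (-3, 1, -2): (41, -72, 0).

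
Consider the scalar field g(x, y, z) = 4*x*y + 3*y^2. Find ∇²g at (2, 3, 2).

6

∂²g/∂x² = 0
∂²g/∂y² = 6
∂²g/∂z² = 0
∇²g = 6
At (2, 3, 2): 6.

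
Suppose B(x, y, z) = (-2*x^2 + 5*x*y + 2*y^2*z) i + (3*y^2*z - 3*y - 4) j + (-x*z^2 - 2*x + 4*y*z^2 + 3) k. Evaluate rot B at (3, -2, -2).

(∇×B)₁ = ∂B₃/∂y − ∂B₂/∂z = -3*y^2 + 4*z^2
(∇×B)₂ = ∂B₁/∂z − ∂B₃/∂x = 2*y^2 + z^2 + 2
(∇×B)₃ = ∂B₂/∂x − ∂B₁/∂y = -5*x - 4*y*z
∇×B = (-3*y^2 + 4*z^2, 2*y^2 + z^2 + 2, -5*x - 4*y*z)
At (3, -2, -2): (4, 14, -31).

(4, 14, -31)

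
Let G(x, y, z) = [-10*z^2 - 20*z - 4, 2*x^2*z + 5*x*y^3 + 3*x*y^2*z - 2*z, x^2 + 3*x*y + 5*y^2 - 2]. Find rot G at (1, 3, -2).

(∇×G)₁ = ∂G₃/∂y − ∂G₂/∂z = -2*x^2 - 3*x*y^2 + 3*x + 10*y + 2
(∇×G)₂ = ∂G₁/∂z − ∂G₃/∂x = -2*x - 3*y - 20*z - 20
(∇×G)₃ = ∂G₂/∂x − ∂G₁/∂y = 4*x*z + 5*y^3 + 3*y^2*z
∇×G = (-2*x^2 - 3*x*y^2 + 3*x + 10*y + 2, -2*x - 3*y - 20*z - 20, 4*x*z + 5*y^3 + 3*y^2*z)
At (1, 3, -2): (6, 9, 73).

(6, 9, 73)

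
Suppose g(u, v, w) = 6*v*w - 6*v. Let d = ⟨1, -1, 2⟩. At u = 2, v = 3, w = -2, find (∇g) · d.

∂g/∂u = 0
∂g/∂v = 6*w - 6
∂g/∂w = 6*v
∇g at (2, 3, -2) = (0, -18, 18)
∇g · d = (0)(1) + (-18)(-1) + (18)(2) = 54

54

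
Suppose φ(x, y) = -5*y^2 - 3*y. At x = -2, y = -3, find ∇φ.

∂φ/∂x = 0
∂φ/∂y = -10*y - 3
∇φ = (0, -10*y - 3)
At (-2, -3): (0, 27).

(0, 27)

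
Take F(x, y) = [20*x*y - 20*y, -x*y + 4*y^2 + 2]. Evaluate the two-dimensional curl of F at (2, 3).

∂F₂/∂x = -y
∂F₁/∂y = 20*x - 20
Scalar curl = -20*x - y + 20
At (2, 3): -23.

-23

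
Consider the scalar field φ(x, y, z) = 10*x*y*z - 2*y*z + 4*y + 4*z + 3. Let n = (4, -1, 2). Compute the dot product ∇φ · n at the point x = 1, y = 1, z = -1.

∂φ/∂x = 10*y*z
∂φ/∂y = 10*x*z - 2*z + 4
∂φ/∂z = 10*x*y - 2*y + 4
∇φ at (1, 1, -1) = (-10, -4, 12)
∇φ · n = (-10)(4) + (-4)(-1) + (12)(2) = -12

-12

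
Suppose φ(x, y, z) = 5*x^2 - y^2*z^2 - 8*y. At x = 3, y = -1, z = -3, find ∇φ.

∂φ/∂x = 10*x
∂φ/∂y = -2*y*z^2 - 8
∂φ/∂z = -2*y^2*z
∇φ = (10*x, -2*y*z^2 - 8, -2*y^2*z)
At (3, -1, -3): (30, 10, 6).

(30, 10, 6)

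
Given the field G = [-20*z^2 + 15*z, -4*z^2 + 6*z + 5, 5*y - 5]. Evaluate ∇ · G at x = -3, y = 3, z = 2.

∂G₁/∂x = 0
∂G₂/∂y = 0
∂G₃/∂z = 0
∇·G = 0
At (-3, 3, 2): 0.

0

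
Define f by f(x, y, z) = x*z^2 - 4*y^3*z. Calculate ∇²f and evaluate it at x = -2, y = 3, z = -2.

∂²f/∂x² = 0
∂²f/∂y² = -24*y*z
∂²f/∂z² = 2*x
∇²f = 2*x - 24*y*z
At (-2, 3, -2): 140.

140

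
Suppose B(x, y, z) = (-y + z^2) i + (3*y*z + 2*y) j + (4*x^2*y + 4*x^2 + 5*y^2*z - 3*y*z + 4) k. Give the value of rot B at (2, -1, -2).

(∇×B)₁ = ∂B₃/∂y − ∂B₂/∂z = 4*x^2 + 10*y*z - 3*y - 3*z
(∇×B)₂ = ∂B₁/∂z − ∂B₃/∂x = -8*x*y - 8*x + 2*z
(∇×B)₃ = ∂B₂/∂x − ∂B₁/∂y = 1
∇×B = (4*x^2 + 10*y*z - 3*y - 3*z, -8*x*y - 8*x + 2*z, 1)
At (2, -1, -2): (45, -4, 1).

(45, -4, 1)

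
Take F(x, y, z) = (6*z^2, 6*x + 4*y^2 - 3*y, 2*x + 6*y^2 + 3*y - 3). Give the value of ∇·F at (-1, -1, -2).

-11

∂F₁/∂x = 0
∂F₂/∂y = 8*y - 3
∂F₃/∂z = 0
∇·F = 8*y - 3
At (-1, -1, -2): -11.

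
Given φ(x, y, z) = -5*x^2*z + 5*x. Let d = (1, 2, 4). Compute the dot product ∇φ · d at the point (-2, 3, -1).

-95

∂φ/∂x = -10*x*z + 5
∂φ/∂y = 0
∂φ/∂z = -5*x^2
∇φ at (-2, 3, -1) = (-15, 0, -20)
∇φ · d = (-15)(1) + (0)(2) + (-20)(4) = -95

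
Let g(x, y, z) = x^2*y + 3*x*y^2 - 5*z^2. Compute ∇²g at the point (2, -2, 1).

-2

∂²g/∂x² = 2*y
∂²g/∂y² = 6*x
∂²g/∂z² = -10
∇²g = 6*x + 2*y - 10
At (2, -2, 1): -2.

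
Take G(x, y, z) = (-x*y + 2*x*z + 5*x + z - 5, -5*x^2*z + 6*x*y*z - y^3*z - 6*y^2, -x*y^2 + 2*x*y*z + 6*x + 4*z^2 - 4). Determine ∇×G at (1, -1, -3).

(∇×G)₁ = ∂G₃/∂y − ∂G₂/∂z = 5*x^2 - 8*x*y + 2*x*z + y^3
(∇×G)₂ = ∂G₁/∂z − ∂G₃/∂x = 2*x + y^2 - 2*y*z - 5
(∇×G)₃ = ∂G₂/∂x − ∂G₁/∂y = -10*x*z + x + 6*y*z
∇×G = (5*x^2 - 8*x*y + 2*x*z + y^3, 2*x + y^2 - 2*y*z - 5, -10*x*z + x + 6*y*z)
At (1, -1, -3): (6, -8, 49).

(6, -8, 49)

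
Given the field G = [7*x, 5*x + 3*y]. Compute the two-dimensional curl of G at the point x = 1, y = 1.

5

∂G₂/∂x = 5
∂G₁/∂y = 0
Scalar curl = 5
At (1, 1): 5.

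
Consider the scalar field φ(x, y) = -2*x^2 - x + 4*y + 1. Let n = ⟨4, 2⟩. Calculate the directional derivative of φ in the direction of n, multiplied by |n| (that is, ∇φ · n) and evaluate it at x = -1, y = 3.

20

∂φ/∂x = -4*x - 1
∂φ/∂y = 4
∇φ at (-1, 3) = (3, 4)
∇φ · n = (3)(4) + (4)(2) = 20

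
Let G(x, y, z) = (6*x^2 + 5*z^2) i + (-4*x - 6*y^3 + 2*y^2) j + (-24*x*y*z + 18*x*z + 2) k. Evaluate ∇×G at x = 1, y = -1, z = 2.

(-48, -64, -4)

(∇×G)₁ = ∂G₃/∂y − ∂G₂/∂z = -24*x*z
(∇×G)₂ = ∂G₁/∂z − ∂G₃/∂x = 24*y*z - 8*z
(∇×G)₃ = ∂G₂/∂x − ∂G₁/∂y = -4
∇×G = (-24*x*z, 24*y*z - 8*z, -4)
At (1, -1, 2): (-48, -64, -4).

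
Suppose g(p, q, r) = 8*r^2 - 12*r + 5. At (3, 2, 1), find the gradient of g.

∂g/∂p = 0
∂g/∂q = 0
∂g/∂r = 16*r - 12
∇g = (0, 0, 16*r - 12)
At (3, 2, 1): (0, 0, 4).

(0, 0, 4)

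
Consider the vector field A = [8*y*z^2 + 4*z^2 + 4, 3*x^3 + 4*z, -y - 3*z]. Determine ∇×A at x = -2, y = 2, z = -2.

(∇×A)₁ = ∂A₃/∂y − ∂A₂/∂z = -5
(∇×A)₂ = ∂A₁/∂z − ∂A₃/∂x = 16*y*z + 8*z
(∇×A)₃ = ∂A₂/∂x − ∂A₁/∂y = 9*x^2 - 8*z^2
∇×A = (-5, 16*y*z + 8*z, 9*x^2 - 8*z^2)
At (-2, 2, -2): (-5, -80, 4).

(-5, -80, 4)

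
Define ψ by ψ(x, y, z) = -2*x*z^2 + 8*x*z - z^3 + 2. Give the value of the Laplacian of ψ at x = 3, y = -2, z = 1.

-18

∂²ψ/∂x² = 0
∂²ψ/∂y² = 0
∂²ψ/∂z² = -2*(2*x + 3*z)
∇²ψ = -4*x - 6*z
At (3, -2, 1): -18.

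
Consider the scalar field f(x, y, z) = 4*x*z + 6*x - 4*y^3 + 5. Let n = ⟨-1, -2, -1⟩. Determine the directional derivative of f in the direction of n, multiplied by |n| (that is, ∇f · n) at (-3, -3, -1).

∂f/∂x = 4*z + 6
∂f/∂y = -12*y^2
∂f/∂z = 4*x
∇f at (-3, -3, -1) = (2, -108, -12)
∇f · n = (2)(-1) + (-108)(-2) + (-12)(-1) = 226

226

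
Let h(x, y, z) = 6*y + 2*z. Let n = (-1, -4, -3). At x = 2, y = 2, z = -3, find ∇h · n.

∂h/∂x = 0
∂h/∂y = 6
∂h/∂z = 2
∇h at (2, 2, -3) = (0, 6, 2)
∇h · n = (0)(-1) + (6)(-4) + (2)(-3) = -30

-30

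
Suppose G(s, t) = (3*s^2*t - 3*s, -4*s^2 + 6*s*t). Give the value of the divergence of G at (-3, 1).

-39

∂G₁/∂s = 6*s*t - 3
∂G₂/∂t = 6*s
∇·G = 6*s*t + 6*s - 3
At (-3, 1): -39.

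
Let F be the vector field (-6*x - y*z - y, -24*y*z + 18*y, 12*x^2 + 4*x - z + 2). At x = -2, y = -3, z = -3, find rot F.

(-72, 47, -2)

(∇×F)₁ = ∂F₃/∂y − ∂F₂/∂z = 24*y
(∇×F)₂ = ∂F₁/∂z − ∂F₃/∂x = -24*x - y - 4
(∇×F)₃ = ∂F₂/∂x − ∂F₁/∂y = z + 1
∇×F = (24*y, -24*x - y - 4, z + 1)
At (-2, -3, -3): (-72, 47, -2).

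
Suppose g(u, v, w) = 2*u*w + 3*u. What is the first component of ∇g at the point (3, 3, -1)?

1

(∇g)_1 = ∂g/∂u = 2*w + 3
At (3, 3, -1): 1.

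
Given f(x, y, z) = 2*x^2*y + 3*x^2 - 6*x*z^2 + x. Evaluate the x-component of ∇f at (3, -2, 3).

(∇f)_1 = ∂f/∂x = 4*x*y + 6*x - 6*z^2 + 1
At (3, -2, 3): -59.

-59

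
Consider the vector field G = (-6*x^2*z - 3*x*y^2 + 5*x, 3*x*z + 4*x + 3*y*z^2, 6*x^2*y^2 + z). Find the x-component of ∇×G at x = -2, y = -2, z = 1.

-78

(∇×G)_1 = ∂G₃/∂y − ∂G₂/∂z
= 12*x^2*y − (3*x + 6*y*z)
= 12*x^2*y - 3*x - 6*y*z
At (-2, -2, 1): -78.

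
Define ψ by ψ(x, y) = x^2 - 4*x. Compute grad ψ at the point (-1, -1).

(-6, 0)

∂ψ/∂x = 2*x - 4
∂ψ/∂y = 0
∇ψ = (2*x - 4, 0)
At (-1, -1): (-6, 0).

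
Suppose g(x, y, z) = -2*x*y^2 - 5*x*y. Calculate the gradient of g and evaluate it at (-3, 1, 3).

∂g/∂x = -2*y^2 - 5*y
∂g/∂y = -4*x*y - 5*x
∂g/∂z = 0
∇g = (-2*y^2 - 5*y, -4*x*y - 5*x, 0)
At (-3, 1, 3): (-7, 27, 0).

(-7, 27, 0)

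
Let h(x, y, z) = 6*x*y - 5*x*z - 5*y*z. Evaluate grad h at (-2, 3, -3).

∂h/∂x = 6*y - 5*z
∂h/∂y = 6*x - 5*z
∂h/∂z = -5*x - 5*y
∇h = (6*y - 5*z, 6*x - 5*z, -5*x - 5*y)
At (-2, 3, -3): (33, 3, -5).

(33, 3, -5)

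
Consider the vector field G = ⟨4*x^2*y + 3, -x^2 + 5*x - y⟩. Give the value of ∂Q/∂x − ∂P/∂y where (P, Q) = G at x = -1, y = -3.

3

∂G₂/∂x = -2*x + 5
∂G₁/∂y = 4*x^2
Scalar curl = -4*x^2 - 2*x + 5
At (-1, -3): 3.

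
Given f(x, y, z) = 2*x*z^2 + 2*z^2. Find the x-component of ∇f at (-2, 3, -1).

(∇f)_1 = ∂f/∂x = 2*z^2
At (-2, 3, -1): 2.

2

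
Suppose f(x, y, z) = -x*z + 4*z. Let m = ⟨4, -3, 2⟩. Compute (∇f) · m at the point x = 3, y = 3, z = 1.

-2

∂f/∂x = -z
∂f/∂y = 0
∂f/∂z = -x + 4
∇f at (3, 3, 1) = (-1, 0, 1)
∇f · m = (-1)(4) + (0)(-3) + (1)(2) = -2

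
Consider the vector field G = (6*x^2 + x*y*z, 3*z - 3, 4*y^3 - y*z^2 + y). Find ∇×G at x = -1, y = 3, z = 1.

(105, -3, 1)

(∇×G)₁ = ∂G₃/∂y − ∂G₂/∂z = 12*y^2 - z^2 - 2
(∇×G)₂ = ∂G₁/∂z − ∂G₃/∂x = x*y
(∇×G)₃ = ∂G₂/∂x − ∂G₁/∂y = -x*z
∇×G = (12*y^2 - z^2 - 2, x*y, -x*z)
At (-1, 3, 1): (105, -3, 1).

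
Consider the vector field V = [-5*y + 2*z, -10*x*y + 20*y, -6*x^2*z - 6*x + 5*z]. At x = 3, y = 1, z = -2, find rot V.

(∇×V)₁ = ∂V₃/∂y − ∂V₂/∂z = 0
(∇×V)₂ = ∂V₁/∂z − ∂V₃/∂x = 12*x*z + 8
(∇×V)₃ = ∂V₂/∂x − ∂V₁/∂y = -10*y + 5
∇×V = (0, 12*x*z + 8, -10*y + 5)
At (3, 1, -2): (0, -64, -5).

(0, -64, -5)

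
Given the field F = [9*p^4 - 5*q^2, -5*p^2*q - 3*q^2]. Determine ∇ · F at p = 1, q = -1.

37

∂F₁/∂p = 36*p^3
∂F₂/∂q = -5*p^2 - 6*q
∇·F = 36*p^3 - 5*p^2 - 6*q
At (1, -1): 37.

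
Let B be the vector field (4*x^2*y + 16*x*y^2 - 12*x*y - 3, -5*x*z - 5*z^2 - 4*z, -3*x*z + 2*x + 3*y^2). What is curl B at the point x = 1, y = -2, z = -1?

(-13, -5, 77)

(∇×B)₁ = ∂B₃/∂y − ∂B₂/∂z = 5*x + 6*y + 10*z + 4
(∇×B)₂ = ∂B₁/∂z − ∂B₃/∂x = 3*z - 2
(∇×B)₃ = ∂B₂/∂x − ∂B₁/∂y = -4*x^2 - 32*x*y + 12*x - 5*z
∇×B = (5*x + 6*y + 10*z + 4, 3*z - 2, -4*x^2 - 32*x*y + 12*x - 5*z)
At (1, -2, -1): (-13, -5, 77).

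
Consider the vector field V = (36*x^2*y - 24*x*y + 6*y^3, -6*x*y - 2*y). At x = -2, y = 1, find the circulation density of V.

-216

∂V₂/∂x = -6*y
∂V₁/∂y = 36*x^2 - 24*x + 18*y^2
Scalar curl = -36*x^2 + 24*x - 18*y^2 - 6*y
At (-2, 1): -216.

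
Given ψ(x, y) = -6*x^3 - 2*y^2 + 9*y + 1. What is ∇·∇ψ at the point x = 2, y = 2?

∂²ψ/∂x² = -36*x
∂²ψ/∂y² = -4
∇²ψ = -36*x - 4
At (2, 2): -76.

-76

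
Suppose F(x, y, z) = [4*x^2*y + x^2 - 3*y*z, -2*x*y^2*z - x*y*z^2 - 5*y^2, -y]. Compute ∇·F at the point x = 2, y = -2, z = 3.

∂F₁/∂x = 8*x*y + 2*x
∂F₂/∂y = -4*x*y*z - x*z^2 - 10*y
∂F₃/∂z = 0
∇·F = -4*x*y*z + 8*x*y - x*z^2 + 2*x - 10*y
At (2, -2, 3): 22.

22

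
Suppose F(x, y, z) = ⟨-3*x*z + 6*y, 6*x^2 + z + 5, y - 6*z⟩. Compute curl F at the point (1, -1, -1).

(∇×F)₁ = ∂F₃/∂y − ∂F₂/∂z = 0
(∇×F)₂ = ∂F₁/∂z − ∂F₃/∂x = -3*x
(∇×F)₃ = ∂F₂/∂x − ∂F₁/∂y = 12*x - 6
∇×F = (0, -3*x, 12*x - 6)
At (1, -1, -1): (0, -3, 6).

(0, -3, 6)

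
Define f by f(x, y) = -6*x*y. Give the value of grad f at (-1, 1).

(-6, 6)

∂f/∂x = -6*y
∂f/∂y = -6*x
∇f = (-6*y, -6*x)
At (-1, 1): (-6, 6).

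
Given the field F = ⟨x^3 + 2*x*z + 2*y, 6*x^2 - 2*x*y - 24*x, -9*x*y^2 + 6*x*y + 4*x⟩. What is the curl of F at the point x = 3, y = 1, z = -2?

(-36, 5, 8)

(∇×F)₁ = ∂F₃/∂y − ∂F₂/∂z = -18*x*y + 6*x
(∇×F)₂ = ∂F₁/∂z − ∂F₃/∂x = 2*x + 9*y^2 - 6*y - 4
(∇×F)₃ = ∂F₂/∂x − ∂F₁/∂y = 12*x - 2*y - 26
∇×F = (-18*x*y + 6*x, 2*x + 9*y^2 - 6*y - 4, 12*x - 2*y - 26)
At (3, 1, -2): (-36, 5, 8).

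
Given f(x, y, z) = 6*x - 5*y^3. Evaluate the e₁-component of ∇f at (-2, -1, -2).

6

(∇f)_1 = ∂f/∂x = 6
At (-2, -1, -2): 6.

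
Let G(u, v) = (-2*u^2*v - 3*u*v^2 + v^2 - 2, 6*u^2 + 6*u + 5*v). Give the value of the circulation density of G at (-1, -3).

∂G₂/∂u = 12*u + 6
∂G₁/∂v = -2*u^2 - 6*u*v + 2*v
Scalar curl = 2*u^2 + 6*u*v + 12*u - 2*v + 6
At (-1, -3): 20.

20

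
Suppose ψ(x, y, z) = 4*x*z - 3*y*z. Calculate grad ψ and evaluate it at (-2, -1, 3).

(12, -9, -5)

∂ψ/∂x = 4*z
∂ψ/∂y = -3*z
∂ψ/∂z = 4*x - 3*y
∇ψ = (4*z, -3*z, 4*x - 3*y)
At (-2, -1, 3): (12, -9, -5).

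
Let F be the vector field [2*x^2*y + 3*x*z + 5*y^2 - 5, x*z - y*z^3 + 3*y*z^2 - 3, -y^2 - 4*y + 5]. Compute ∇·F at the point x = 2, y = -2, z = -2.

∂F₁/∂x = 4*x*y + 3*z
∂F₂/∂y = -z^3 + 3*z^2
∂F₃/∂z = 0
∇·F = 4*x*y - z^3 + 3*z^2 + 3*z
At (2, -2, -2): -2.

-2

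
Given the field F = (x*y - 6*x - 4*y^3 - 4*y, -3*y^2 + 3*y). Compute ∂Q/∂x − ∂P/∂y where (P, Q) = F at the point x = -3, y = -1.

19

∂F₂/∂x = 0
∂F₁/∂y = x - 12*y^2 - 4
Scalar curl = -x + 12*y^2 + 4
At (-3, -1): 19.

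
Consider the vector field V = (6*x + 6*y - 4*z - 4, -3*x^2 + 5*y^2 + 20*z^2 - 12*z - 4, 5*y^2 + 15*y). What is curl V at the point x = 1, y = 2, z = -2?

(∇×V)₁ = ∂V₃/∂y − ∂V₂/∂z = 10*y - 40*z + 27
(∇×V)₂ = ∂V₁/∂z − ∂V₃/∂x = -4
(∇×V)₃ = ∂V₂/∂x − ∂V₁/∂y = -6*x - 6
∇×V = (10*y - 40*z + 27, -4, -6*x - 6)
At (1, 2, -2): (127, -4, -12).

(127, -4, -12)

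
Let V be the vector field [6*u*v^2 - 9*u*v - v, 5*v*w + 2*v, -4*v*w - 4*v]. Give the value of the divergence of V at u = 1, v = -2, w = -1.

∂V₁/∂u = 6*v^2 - 9*v
∂V₂/∂v = 5*w + 2
∂V₃/∂w = -4*v
∇·V = 6*v^2 - 13*v + 5*w + 2
At (1, -2, -1): 47.

47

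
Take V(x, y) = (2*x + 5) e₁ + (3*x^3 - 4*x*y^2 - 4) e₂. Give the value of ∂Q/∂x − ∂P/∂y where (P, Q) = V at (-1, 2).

∂V₂/∂x = 9*x^2 - 4*y^2
∂V₁/∂y = 0
Scalar curl = 9*x^2 - 4*y^2
At (-1, 2): -7.

-7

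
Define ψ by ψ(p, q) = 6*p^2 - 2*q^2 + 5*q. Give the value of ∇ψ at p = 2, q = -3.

∂ψ/∂p = 12*p
∂ψ/∂q = -4*q + 5
∇ψ = (12*p, -4*q + 5)
At (2, -3): (24, 17).

(24, 17)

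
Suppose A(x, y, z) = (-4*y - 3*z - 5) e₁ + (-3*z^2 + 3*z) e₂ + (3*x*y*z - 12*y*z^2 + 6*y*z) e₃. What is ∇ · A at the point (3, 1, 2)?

-33

∂A₁/∂x = 0
∂A₂/∂y = 0
∂A₃/∂z = 3*x*y - 24*y*z + 6*y
∇·A = 3*x*y - 24*y*z + 6*y
At (3, 1, 2): -33.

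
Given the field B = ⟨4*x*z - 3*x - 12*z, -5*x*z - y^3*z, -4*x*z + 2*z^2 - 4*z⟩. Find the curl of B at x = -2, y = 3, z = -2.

(17, -28, 10)

(∇×B)₁ = ∂B₃/∂y − ∂B₂/∂z = 5*x + y^3
(∇×B)₂ = ∂B₁/∂z − ∂B₃/∂x = 4*x + 4*z - 12
(∇×B)₃ = ∂B₂/∂x − ∂B₁/∂y = -5*z
∇×B = (5*x + y^3, 4*x + 4*z - 12, -5*z)
At (-2, 3, -2): (17, -28, 10).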